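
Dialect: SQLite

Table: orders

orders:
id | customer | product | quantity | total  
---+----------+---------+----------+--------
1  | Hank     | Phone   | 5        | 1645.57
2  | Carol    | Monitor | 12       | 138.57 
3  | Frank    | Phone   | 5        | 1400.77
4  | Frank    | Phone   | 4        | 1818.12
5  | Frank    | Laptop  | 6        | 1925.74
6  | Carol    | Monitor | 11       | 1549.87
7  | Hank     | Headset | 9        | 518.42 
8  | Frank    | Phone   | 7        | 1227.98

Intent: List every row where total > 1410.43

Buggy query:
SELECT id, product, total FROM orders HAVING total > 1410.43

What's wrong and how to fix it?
Bug: This is a non-aggregate query (no GROUP BY, no aggregates), so in SQLite the HAVING clause is invalid here; a row-level condition belongs in WHERE

Fix: Use WHERE for row-level filtering

Corrected query:
SELECT id, product, total FROM orders WHERE total > 1410.43

Result:
id | product | total  
---+---------+--------
1  | Phone   | 1645.57
4  | Phone   | 1818.12
5  | Laptop  | 1925.74
6  | Monitor | 1549.87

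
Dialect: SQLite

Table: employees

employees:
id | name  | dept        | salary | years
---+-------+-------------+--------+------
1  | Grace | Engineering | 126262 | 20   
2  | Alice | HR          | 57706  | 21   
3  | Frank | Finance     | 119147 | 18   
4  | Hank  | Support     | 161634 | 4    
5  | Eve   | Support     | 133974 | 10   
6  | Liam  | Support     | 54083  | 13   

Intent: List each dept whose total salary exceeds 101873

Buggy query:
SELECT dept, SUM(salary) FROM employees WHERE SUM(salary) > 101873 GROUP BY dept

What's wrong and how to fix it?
Bug: Aggregate functions cannot appear in a WHERE clause

Fix: Move the aggregate condition to a HAVING clause

Corrected query:
SELECT dept, SUM(salary) FROM employees GROUP BY dept HAVING SUM(salary) > 101873

Result:
dept        | SUM(salary)
------------+------------
Engineering | 126262     
Finance     | 119147     
Support     | 349691     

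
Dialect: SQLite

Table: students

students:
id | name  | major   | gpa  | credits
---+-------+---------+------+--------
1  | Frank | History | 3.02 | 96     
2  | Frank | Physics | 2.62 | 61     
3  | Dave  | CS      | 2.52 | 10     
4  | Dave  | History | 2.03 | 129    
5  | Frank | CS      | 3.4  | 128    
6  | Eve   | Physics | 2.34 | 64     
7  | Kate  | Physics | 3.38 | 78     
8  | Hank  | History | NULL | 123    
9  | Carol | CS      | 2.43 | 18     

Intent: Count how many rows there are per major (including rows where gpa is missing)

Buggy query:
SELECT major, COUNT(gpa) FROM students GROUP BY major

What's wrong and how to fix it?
Bug: COUNT(column) counts non-NULL values only; rows with NULL gpa aren't counted

Fix: Replace COUNT(gpa) with COUNT(*)

Corrected query:
SELECT major, COUNT(*) FROM students GROUP BY major

Result:
major   | COUNT(*)
--------+---------
CS      | 3       
History | 3       
Physics | 3       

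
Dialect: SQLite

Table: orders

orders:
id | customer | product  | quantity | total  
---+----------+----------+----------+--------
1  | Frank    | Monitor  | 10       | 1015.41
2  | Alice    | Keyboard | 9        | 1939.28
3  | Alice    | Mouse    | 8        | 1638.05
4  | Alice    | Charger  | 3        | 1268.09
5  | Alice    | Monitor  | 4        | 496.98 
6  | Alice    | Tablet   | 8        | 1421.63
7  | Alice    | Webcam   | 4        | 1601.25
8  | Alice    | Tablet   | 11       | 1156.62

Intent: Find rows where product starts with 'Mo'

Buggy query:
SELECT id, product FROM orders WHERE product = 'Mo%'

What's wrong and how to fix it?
Bug: Wildcards only work with LIKE; '=' treats '%' as a literal character

Fix: Replace '=' with LIKE so 'Mo%' is treated as a pattern

Corrected query:
SELECT id, product FROM orders WHERE product LIKE 'Mo%'

Result:
id | product
---+--------
1  | Monitor
3  | Mouse  
5  | Monitor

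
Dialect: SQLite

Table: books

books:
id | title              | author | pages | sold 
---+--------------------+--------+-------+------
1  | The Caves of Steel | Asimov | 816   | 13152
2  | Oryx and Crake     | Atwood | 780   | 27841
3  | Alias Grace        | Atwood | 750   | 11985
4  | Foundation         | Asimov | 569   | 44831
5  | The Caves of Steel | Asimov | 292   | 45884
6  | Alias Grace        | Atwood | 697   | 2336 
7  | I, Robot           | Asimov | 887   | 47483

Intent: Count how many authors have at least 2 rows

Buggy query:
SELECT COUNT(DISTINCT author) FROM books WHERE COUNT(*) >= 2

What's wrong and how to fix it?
Bug: WHERE filters individual rows, not groups, so a group-level COUNT is invalid there

Fix: Use a subquery that GROUPs and filters with HAVING, then count its rows

Corrected query:
SELECT COUNT(*) FROM (SELECT author FROM books GROUP BY author HAVING COUNT(*) >= 2)

Result:
COUNT(*)
--------
2       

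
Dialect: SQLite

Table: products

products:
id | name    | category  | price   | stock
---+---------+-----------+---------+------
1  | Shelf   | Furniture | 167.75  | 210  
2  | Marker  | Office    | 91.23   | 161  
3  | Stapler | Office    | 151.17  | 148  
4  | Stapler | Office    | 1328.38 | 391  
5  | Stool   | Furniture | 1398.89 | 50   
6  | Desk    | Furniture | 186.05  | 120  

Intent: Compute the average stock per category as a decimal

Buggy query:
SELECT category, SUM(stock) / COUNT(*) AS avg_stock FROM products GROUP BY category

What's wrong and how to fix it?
Bug: Both operands are integers, so '/' performs integer division and truncates

Fix: Multiply by 1.0 (or CAST to REAL) to force floating-point division

Corrected query:
SELECT category, SUM(stock) * 1.0 / COUNT(*) AS avg_stock FROM products GROUP BY category

Result:
category  | avg_stock 
----------+-----------
Furniture | 126.666667
Office    | 233.333333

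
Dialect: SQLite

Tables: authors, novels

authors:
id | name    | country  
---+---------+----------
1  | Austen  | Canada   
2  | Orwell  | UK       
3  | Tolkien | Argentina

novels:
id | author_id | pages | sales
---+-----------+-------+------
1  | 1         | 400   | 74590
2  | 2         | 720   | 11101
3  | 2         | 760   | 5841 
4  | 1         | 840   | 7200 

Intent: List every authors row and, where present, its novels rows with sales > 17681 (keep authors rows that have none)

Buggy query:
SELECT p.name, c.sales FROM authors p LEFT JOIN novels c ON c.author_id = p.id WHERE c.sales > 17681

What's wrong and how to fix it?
Bug: Filtering c.sales in WHERE discards the NULL rows produced by LEFT JOIN, turning it into an inner join

Fix: Move the right-table condition into the ON clause so unmatched parents are kept

Corrected query:
SELECT p.name, c.sales FROM authors p LEFT JOIN novels c ON c.author_id = p.id AND c.sales > 17681

Result:
name    | sales
--------+------
Austen  | 74590
Orwell  | NULL 
Tolkien | NULL 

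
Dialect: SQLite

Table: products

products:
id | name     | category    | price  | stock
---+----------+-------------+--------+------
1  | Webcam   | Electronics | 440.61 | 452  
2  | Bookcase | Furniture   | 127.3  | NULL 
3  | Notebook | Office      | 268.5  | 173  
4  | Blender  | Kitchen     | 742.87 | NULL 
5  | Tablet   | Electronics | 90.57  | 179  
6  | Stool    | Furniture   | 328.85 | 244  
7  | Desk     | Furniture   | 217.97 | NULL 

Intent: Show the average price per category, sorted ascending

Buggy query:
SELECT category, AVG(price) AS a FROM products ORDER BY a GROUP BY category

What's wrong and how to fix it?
Bug: ORDER BY appears before GROUP BY; SQL clause order requires GROUP BY first

Fix: Reorder: SELECT … FROM … GROUP BY … ORDER BY …

Corrected query:
SELECT category, AVG(price) AS a FROM products GROUP BY category ORDER BY a

Result:
category    | a         
------------+-----------
Furniture   | 224.706667
Electronics | 265.59    
Office      | 268.5     
Kitchen     | 742.87    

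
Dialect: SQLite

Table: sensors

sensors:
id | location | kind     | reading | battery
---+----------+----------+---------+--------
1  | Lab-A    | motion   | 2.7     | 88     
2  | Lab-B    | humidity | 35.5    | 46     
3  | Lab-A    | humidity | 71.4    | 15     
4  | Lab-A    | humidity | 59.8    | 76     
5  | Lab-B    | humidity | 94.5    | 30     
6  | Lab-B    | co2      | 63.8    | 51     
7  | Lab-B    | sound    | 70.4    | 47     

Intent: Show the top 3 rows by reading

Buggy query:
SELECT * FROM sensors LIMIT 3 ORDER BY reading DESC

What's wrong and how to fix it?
Bug: LIMIT must come after ORDER BY

Fix: Swap the clauses: ORDER BY first, then LIMIT

Corrected query:
SELECT * FROM sensors ORDER BY reading DESC LIMIT 3

Result:
id | location | kind     | reading | battery
---+----------+----------+---------+--------
5  | Lab-B    | humidity | 94.5    | 30     
3  | Lab-A    | humidity | 71.4    | 15     
7  | Lab-B    | sound    | 70.4    | 47     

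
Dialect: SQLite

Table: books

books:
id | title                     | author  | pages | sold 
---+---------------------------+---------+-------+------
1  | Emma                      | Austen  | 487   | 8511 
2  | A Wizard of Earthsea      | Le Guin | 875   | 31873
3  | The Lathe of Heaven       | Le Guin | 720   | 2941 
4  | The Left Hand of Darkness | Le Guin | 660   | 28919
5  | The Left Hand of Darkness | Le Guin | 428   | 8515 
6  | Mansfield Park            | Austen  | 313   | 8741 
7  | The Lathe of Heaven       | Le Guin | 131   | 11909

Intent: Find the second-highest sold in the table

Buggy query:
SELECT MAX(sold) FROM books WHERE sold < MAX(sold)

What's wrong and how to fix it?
Bug: The inner MAX is an aggregate inside WHERE, which is not allowed

Fix: Compute the overall MAX in a subquery, then take MAX of rows below it

Corrected query:
SELECT MAX(sold) FROM books WHERE sold < (SELECT MAX(sold) FROM books)

Result:
MAX(sold)
---------
28919    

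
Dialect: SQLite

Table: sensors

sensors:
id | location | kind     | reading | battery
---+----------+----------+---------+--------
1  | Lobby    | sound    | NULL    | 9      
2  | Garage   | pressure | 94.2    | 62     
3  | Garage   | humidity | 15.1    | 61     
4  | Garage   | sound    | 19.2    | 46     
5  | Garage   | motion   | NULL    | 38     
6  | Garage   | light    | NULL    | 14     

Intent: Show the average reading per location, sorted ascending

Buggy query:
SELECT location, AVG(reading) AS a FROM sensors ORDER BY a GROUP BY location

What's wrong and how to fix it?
Bug: ORDER BY appears before GROUP BY; SQL clause order requires GROUP BY first

Fix: Move ORDER BY to the end, after GROUP BY

Corrected query:
SELECT location, AVG(reading) AS a FROM sensors GROUP BY location ORDER BY a

Result:
location | a        
---------+----------
Lobby    | NULL     
Garage   | 42.833333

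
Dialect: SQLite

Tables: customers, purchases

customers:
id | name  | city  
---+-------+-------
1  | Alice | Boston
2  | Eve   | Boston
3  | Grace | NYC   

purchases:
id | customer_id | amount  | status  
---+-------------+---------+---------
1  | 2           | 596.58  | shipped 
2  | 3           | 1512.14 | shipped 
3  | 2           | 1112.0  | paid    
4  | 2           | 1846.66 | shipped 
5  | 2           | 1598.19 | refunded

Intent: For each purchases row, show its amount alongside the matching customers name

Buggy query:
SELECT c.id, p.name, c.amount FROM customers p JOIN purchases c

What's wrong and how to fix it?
Bug: Missing join condition: each purchases row is matched to all customers rows instead of just its own

Fix: Add ON c.customer_id = p.id to the JOIN

Corrected query:
SELECT c.id, p.name, c.amount FROM customers p JOIN purchases c ON c.customer_id = p.id

Result:
id | name  | amount 
---+-------+--------
1  | Eve   | 596.58 
2  | Grace | 1512.14
3  | Eve   | 1112   
4  | Eve   | 1846.66
5  | Eve   | 1598.19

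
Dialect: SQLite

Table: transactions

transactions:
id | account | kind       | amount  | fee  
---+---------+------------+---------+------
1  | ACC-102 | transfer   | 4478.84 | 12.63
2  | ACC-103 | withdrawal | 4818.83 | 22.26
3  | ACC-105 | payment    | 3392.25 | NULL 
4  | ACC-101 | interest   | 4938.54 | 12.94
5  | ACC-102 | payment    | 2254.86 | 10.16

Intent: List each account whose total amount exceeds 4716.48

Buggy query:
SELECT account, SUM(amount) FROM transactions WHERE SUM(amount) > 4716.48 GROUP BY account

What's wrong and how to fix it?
Bug: WHERE runs before GROUP BY, so aggregates aren't available there

Fix: Move the aggregate condition to a HAVING clause

Corrected query:
SELECT account, SUM(amount) FROM transactions GROUP BY account HAVING SUM(amount) > 4716.48

Result:
account | SUM(amount)
--------+------------
ACC-101 | 4938.54    
ACC-102 | 6733.7     
ACC-103 | 4818.83    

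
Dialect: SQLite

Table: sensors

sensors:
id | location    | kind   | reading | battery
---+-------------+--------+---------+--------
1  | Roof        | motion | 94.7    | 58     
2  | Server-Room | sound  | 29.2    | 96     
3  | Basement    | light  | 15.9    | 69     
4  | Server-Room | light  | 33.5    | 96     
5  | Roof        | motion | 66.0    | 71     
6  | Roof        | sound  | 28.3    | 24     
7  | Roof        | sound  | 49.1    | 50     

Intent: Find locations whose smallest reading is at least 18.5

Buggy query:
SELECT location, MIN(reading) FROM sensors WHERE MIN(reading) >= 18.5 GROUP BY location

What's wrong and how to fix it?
Bug: Aggregates like MIN are computed per group after WHERE runs

Fix: Use HAVING for the per-group MIN condition

Corrected query:
SELECT location, MIN(reading) FROM sensors GROUP BY location HAVING MIN(reading) >= 18.5

Result:
location    | MIN(reading)
------------+-------------
Roof        | 28.3        
Server-Room | 29.2        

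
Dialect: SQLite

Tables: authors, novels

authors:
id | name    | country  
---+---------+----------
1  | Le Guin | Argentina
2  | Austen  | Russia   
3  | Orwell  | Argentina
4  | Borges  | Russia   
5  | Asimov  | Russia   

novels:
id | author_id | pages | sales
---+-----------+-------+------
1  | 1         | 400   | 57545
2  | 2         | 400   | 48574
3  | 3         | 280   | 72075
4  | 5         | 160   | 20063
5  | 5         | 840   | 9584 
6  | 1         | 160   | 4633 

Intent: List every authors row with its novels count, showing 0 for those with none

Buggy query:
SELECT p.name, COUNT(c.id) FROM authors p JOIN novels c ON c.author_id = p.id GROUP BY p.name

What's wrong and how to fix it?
Bug: INNER JOIN drops authors rows that have no matching novels rows

Fix: Use LEFT JOIN so parents without children still appear (COUNT(c.id) gives 0)

Corrected query:
SELECT p.name, COUNT(c.id) FROM authors p LEFT JOIN novels c ON c.author_id = p.id GROUP BY p.name

Result:
name    | COUNT(c.id)
--------+------------
Asimov  | 2          
Austen  | 1          
Borges  | 0          
Le Guin | 2          
Orwell  | 1          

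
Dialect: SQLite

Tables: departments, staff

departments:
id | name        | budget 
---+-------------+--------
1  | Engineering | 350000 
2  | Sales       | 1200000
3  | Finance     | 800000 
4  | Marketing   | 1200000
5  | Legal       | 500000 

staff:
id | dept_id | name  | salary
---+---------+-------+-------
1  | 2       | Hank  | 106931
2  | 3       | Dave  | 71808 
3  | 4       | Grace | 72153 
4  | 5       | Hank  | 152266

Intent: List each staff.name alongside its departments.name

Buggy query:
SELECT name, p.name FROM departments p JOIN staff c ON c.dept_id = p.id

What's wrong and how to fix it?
Bug: Both tables have a 'name' column; the unqualified reference is ambiguous

Fix: Prefix ambiguous columns with the table alias

Corrected query:
SELECT c.name, p.name FROM departments p JOIN staff c ON c.dept_id = p.id

Result:
name  | name     
------+----------
Hank  | Sales    
Dave  | Finance  
Grace | Marketing
Hank  | Legal    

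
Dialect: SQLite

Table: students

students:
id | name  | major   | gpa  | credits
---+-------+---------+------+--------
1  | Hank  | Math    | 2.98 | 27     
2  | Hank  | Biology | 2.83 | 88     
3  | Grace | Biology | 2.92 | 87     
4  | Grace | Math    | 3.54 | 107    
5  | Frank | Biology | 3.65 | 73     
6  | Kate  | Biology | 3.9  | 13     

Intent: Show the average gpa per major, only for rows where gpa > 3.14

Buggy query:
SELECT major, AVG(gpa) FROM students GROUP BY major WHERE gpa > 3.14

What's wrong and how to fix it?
Bug: Row-level WHERE must come before GROUP BY in the clause order

Fix: Move the WHERE clause before GROUP BY

Corrected query:
SELECT major, AVG(gpa) FROM students WHERE gpa > 3.14 GROUP BY major

Result:
major   | AVG(gpa)
--------+---------
Biology | 3.775   
Math    | 3.54    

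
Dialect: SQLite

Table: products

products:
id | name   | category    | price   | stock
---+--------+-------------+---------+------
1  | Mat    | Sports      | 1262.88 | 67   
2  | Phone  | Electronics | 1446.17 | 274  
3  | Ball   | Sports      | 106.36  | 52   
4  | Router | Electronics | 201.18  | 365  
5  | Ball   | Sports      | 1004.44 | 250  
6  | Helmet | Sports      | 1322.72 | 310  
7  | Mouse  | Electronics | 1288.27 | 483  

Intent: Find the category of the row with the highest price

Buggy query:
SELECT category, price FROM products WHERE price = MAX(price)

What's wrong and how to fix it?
Bug: WHERE is evaluated per row; an aggregate over the whole table isn't defined there

Fix: Wrap MAX in a scalar subquery so WHERE compares against a single value

Corrected query:
SELECT category, price FROM products WHERE price = (SELECT MAX(price) FROM products)

Result:
category    | price  
------------+--------
Electronics | 1446.17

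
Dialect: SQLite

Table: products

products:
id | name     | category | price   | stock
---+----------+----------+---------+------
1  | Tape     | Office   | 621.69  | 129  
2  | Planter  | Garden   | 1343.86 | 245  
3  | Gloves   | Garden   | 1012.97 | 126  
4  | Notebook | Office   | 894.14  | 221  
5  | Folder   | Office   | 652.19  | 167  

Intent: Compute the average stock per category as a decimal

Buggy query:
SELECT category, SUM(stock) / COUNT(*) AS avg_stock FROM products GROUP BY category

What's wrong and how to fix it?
Bug: Both operands are integers, so '/' performs integer division and truncates

Fix: Multiply by 1.0 (or CAST to REAL) to force floating-point division

Corrected query:
SELECT category, SUM(stock) * 1.0 / COUNT(*) AS avg_stock FROM products GROUP BY category

Result:
category | avg_stock 
---------+-----------
Garden   | 185.5     
Office   | 172.333333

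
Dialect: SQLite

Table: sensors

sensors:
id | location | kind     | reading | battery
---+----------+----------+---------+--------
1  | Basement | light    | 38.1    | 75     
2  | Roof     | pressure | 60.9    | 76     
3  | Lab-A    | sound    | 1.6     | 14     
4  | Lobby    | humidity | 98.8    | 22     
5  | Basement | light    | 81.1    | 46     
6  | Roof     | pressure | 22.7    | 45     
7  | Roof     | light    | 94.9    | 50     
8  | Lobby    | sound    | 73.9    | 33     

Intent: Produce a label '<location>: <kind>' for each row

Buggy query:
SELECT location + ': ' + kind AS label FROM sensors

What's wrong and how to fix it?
Bug: '+' is numeric addition; on text columns SQLite converts them to 0 instead of concatenating

Fix: Replace + with || to concatenate text

Corrected query:
SELECT location || ': ' || kind AS label FROM sensors

Result:
label          
---------------
Basement: light
Roof: pressure 
Lab-A: sound   
Lobby: humidity
Basement: light
Roof: pressure 
Roof: light    
Lobby: sound   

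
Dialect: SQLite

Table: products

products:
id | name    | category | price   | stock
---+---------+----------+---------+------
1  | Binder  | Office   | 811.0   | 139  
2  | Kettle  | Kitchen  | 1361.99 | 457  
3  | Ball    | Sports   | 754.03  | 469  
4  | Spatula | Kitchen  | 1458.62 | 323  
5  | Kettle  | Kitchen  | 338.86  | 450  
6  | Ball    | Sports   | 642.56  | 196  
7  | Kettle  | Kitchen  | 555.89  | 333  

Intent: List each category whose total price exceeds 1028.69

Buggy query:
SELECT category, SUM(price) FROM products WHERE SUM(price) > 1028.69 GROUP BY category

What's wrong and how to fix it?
Bug: Aggregate functions cannot appear in a WHERE clause

Fix: Move the aggregate condition to a HAVING clause

Corrected query:
SELECT category, SUM(price) FROM products GROUP BY category HAVING SUM(price) > 1028.69

Result:
category | SUM(price)
---------+-----------
Kitchen  | 3715.36   
Sports   | 1396.59   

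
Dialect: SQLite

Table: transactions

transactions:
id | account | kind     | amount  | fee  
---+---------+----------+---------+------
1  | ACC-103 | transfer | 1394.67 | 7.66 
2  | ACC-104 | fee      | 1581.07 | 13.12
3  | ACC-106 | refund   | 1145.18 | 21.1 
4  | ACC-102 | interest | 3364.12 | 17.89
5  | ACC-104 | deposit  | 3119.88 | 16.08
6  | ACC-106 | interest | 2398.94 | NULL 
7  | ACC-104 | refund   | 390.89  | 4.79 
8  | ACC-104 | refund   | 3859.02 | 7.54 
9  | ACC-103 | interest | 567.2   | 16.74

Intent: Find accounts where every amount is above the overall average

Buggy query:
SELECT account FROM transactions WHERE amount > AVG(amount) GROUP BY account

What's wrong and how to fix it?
Bug: AVG() is an aggregate; it can't sit directly in WHERE

Fix: Use a subquery for AVG and a HAVING MIN(...) filter so the condition holds for every row in the group

Corrected query:
SELECT account FROM transactions GROUP BY account HAVING MIN(amount) > (SELECT AVG(amount) FROM transactions)

Result:
account
-------
ACC-102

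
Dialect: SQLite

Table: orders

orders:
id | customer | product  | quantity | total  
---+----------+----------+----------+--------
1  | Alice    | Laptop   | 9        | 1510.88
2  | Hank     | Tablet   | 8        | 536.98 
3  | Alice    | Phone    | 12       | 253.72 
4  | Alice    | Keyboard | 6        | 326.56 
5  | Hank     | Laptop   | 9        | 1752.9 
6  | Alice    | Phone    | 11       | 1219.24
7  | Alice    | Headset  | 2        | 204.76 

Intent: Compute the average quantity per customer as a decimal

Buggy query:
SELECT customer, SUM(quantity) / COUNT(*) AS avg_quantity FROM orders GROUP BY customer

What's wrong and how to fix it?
Bug: SUM(quantity) and COUNT(*) are both integers; the division truncates the fractional part

Fix: Cast one side to REAL so the division keeps the fractional part

Corrected query:
SELECT customer, SUM(quantity) * 1.0 / COUNT(*) AS avg_quantity FROM orders GROUP BY customer

Result:
customer | avg_quantity
---------+-------------
Alice    | 8           
Hank     | 8.5         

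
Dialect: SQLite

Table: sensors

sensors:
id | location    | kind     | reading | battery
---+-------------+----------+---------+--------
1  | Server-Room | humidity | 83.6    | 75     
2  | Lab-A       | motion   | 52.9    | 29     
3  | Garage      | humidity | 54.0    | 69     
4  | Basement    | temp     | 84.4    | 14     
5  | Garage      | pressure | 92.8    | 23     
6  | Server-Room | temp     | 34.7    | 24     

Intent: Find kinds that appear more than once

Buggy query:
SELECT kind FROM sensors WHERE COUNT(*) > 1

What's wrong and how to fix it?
Bug: COUNT(*) is an aggregate and cannot be used in WHERE

Fix: GROUP BY kind, then filter groups with HAVING COUNT(*) > 1

Corrected query:
SELECT kind FROM sensors GROUP BY kind HAVING COUNT(*) > 1

Result:
kind    
--------
humidity
temp    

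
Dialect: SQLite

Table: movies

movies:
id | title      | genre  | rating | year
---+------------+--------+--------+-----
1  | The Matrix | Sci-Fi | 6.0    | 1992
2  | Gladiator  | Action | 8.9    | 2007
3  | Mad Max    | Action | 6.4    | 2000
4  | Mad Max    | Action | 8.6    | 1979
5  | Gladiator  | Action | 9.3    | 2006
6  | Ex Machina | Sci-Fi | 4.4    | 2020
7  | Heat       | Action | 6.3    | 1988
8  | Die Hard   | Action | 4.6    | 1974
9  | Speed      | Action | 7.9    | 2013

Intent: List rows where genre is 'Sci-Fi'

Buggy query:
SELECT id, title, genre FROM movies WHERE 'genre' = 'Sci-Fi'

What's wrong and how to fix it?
Bug: 'genre' in single quotes is a string literal, not the column; the comparison is literal-vs-literal and never true

Fix: Remove the quotes around the column name (or use double quotes for an identifier)

Corrected query:
SELECT id, title, genre FROM movies WHERE genre = 'Sci-Fi'

Result:
id | title      | genre 
---+------------+-------
1  | The Matrix | Sci-Fi
6  | Ex Machina | Sci-Fi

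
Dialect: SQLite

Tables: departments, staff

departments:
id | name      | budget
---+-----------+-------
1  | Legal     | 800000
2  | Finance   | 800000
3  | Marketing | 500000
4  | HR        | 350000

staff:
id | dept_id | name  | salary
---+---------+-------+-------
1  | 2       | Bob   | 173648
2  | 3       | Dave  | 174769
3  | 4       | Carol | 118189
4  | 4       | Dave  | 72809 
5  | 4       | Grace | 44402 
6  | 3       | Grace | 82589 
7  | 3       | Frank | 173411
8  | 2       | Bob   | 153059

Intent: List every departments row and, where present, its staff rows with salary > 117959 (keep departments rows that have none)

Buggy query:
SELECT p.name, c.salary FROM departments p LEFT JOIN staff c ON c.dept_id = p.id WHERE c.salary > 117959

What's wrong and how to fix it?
Bug: Filtering c.salary in WHERE discards the NULL rows produced by LEFT JOIN, turning it into an inner join

Fix: Move the right-table condition into the ON clause so unmatched parents are kept

Corrected query:
SELECT p.name, c.salary FROM departments p LEFT JOIN staff c ON c.dept_id = p.id AND c.salary > 117959

Result:
name      | salary
----------+-------
Legal     | NULL  
Finance   | 153059
Finance   | 173648
Marketing | 173411
Marketing | 174769
HR        | 118189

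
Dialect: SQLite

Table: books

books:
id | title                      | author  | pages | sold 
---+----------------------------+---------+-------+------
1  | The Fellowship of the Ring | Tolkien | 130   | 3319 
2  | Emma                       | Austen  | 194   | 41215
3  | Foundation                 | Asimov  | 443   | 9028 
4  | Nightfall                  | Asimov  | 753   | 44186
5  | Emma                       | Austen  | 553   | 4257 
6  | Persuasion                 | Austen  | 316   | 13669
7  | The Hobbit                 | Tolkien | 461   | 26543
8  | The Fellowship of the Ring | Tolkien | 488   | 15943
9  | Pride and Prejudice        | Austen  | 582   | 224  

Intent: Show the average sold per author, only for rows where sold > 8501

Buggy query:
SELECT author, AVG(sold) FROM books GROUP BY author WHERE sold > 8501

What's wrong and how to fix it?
Bug: WHERE cannot follow GROUP BY

Fix: Move the WHERE clause before GROUP BY

Corrected query:
SELECT author, AVG(sold) FROM books WHERE sold > 8501 GROUP BY author

Result:
author  | AVG(sold)
--------+----------
Asimov  | 26607    
Austen  | 27442    
Tolkien | 21243    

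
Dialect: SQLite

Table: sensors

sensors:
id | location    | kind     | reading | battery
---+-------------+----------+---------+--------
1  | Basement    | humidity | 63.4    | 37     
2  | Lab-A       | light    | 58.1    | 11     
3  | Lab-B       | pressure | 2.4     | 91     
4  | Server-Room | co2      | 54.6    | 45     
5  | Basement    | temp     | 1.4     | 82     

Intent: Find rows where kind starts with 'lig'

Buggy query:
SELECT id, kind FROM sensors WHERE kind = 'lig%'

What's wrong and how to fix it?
Bug: Wildcards only work with LIKE; '=' treats '%' as a literal character

Fix: Use LIKE for wildcard pattern matching

Corrected query:
SELECT id, kind FROM sensors WHERE kind LIKE 'lig%'

Result:
id | kind 
---+------
2  | light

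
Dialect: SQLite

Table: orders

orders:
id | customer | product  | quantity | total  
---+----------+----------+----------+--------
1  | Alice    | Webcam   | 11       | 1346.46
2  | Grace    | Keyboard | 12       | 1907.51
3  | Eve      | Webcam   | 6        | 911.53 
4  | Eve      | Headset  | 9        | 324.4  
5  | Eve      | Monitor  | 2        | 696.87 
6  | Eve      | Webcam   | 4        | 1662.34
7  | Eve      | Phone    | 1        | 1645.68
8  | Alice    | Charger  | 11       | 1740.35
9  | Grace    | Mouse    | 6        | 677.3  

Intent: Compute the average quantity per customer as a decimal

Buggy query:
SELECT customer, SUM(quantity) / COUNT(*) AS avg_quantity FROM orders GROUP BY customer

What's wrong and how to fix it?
Bug: SUM(quantity) and COUNT(*) are both integers; the division truncates the fractional part

Fix: Multiply by 1.0 (or CAST to REAL) to force floating-point division

Corrected query:
SELECT customer, SUM(quantity) * 1.0 / COUNT(*) AS avg_quantity FROM orders GROUP BY customer

Result:
customer | avg_quantity
---------+-------------
Alice    | 11          
Eve      | 4.4         
Grace    | 9           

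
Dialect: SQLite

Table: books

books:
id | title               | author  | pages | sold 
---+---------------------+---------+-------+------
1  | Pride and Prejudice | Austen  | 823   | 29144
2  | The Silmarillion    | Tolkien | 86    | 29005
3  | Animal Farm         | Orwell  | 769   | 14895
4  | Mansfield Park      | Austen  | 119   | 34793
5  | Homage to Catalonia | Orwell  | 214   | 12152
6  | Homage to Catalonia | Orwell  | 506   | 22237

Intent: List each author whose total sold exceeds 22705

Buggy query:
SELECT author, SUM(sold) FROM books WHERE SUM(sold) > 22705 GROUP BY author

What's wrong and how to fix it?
Bug: WHERE runs before GROUP BY, so aggregates aren't available there

Fix: Move the aggregate condition to a HAVING clause

Corrected query:
SELECT author, SUM(sold) FROM books GROUP BY author HAVING SUM(sold) > 22705

Result:
author  | SUM(sold)
--------+----------
Austen  | 63937    
Orwell  | 49284    
Tolkien | 29005    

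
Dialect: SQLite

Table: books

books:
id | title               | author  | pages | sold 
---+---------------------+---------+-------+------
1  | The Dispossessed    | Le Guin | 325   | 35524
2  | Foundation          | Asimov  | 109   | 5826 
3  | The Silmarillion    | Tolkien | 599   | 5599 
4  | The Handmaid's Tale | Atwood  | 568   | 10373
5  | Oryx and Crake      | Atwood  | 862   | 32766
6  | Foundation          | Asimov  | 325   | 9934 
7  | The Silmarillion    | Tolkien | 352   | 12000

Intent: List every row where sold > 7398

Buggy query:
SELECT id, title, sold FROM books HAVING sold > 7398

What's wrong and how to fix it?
Bug: This is a non-aggregate query (no GROUP BY, no aggregates), so in SQLite the HAVING clause is invalid here; a row-level condition belongs in WHERE

Fix: Replace HAVING with WHERE since the condition applies to individual rows

Corrected query:
SELECT id, title, sold FROM books WHERE sold > 7398

Result:
id | title               | sold 
---+---------------------+------
1  | The Dispossessed    | 35524
4  | The Handmaid's Tale | 10373
5  | Oryx and Crake      | 32766
6  | Foundation          | 9934 
7  | The Silmarillion    | 12000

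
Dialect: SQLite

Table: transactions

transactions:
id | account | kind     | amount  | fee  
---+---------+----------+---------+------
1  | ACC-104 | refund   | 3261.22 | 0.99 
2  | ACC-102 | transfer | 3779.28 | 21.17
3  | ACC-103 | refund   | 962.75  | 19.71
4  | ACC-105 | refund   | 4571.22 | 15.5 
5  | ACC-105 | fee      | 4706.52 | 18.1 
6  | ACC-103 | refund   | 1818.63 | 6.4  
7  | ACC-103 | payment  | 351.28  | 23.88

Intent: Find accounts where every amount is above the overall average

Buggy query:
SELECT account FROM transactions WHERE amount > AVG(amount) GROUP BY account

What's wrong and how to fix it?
Bug: WHERE evaluates per row before aggregation, so AVG() is unavailable

Fix: Compute the overall average in a scalar subquery and compare each group's MIN against it in HAVING

Corrected query:
SELECT account FROM transactions GROUP BY account HAVING MIN(amount) > (SELECT AVG(amount) FROM transactions)

Result:
account
-------
ACC-102
ACC-104
ACC-105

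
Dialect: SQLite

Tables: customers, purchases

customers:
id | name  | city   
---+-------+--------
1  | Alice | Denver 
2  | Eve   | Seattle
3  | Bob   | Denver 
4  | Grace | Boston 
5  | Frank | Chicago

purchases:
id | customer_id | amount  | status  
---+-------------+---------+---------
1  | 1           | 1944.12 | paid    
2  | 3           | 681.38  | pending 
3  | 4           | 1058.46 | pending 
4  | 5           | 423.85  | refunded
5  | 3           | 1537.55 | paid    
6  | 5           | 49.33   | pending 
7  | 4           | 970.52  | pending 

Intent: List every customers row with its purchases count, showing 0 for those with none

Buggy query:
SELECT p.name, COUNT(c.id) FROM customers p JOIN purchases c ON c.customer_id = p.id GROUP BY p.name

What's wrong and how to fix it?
Bug: INNER JOIN drops customers rows that have no matching purchases rows

Fix: Use LEFT JOIN so parents without children still appear (COUNT(c.id) gives 0)

Corrected query:
SELECT p.name, COUNT(c.id) FROM customers p LEFT JOIN purchases c ON c.customer_id = p.id GROUP BY p.name

Result:
name  | COUNT(c.id)
------+------------
Alice | 1          
Bob   | 2          
Eve   | 0          
Frank | 2          
Grace | 2          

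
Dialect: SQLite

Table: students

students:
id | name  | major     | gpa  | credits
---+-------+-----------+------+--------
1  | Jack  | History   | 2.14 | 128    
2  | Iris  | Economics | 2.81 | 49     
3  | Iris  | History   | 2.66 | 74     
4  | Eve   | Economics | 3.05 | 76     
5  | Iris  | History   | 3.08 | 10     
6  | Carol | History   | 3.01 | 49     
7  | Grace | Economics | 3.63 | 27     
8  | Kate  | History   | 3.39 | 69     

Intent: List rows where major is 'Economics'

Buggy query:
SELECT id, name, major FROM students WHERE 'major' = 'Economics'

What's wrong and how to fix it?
Bug: 'major' in single quotes is a string literal, not the column; the comparison is literal-vs-literal and never true

Fix: Remove the quotes around the column name (or use double quotes for an identifier)

Corrected query:
SELECT id, name, major FROM students WHERE major = 'Economics'

Result:
id | name  | major    
---+-------+----------
2  | Iris  | Economics
4  | Eve   | Economics
7  | Grace | Economics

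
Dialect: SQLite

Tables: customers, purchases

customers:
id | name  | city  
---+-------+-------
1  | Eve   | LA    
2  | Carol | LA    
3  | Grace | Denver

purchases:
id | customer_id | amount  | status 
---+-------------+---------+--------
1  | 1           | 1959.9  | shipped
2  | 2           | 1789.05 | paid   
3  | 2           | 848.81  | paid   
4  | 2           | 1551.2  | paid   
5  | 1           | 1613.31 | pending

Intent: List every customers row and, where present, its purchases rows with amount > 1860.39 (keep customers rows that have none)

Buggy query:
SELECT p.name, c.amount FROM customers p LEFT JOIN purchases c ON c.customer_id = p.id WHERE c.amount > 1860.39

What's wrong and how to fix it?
Bug: Filtering c.amount in WHERE discards the NULL rows produced by LEFT JOIN, turning it into an inner join

Fix: Put 'c.amount > 1860.39' in the JOIN's ON clause instead of WHERE

Corrected query:
SELECT p.name, c.amount FROM customers p LEFT JOIN purchases c ON c.customer_id = p.id AND c.amount > 1860.39

Result:
name  | amount
------+-------
Eve   | 1959.9
Carol | NULL  
Grace | NULL  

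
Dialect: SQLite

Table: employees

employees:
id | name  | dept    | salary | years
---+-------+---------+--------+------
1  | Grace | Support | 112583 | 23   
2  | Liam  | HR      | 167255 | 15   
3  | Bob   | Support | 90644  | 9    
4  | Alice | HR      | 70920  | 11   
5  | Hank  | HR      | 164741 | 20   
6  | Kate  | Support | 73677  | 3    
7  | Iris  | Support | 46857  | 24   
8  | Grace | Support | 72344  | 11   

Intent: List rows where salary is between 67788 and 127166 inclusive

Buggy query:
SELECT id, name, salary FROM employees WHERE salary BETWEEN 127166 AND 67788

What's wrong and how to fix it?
Bug: The bounds are reversed; BETWEEN a AND b requires a <= b to match anything

Fix: Write BETWEEN 67788 AND 127166

Corrected query:
SELECT id, name, salary FROM employees WHERE salary BETWEEN 67788 AND 127166

Result:
id | name  | salary
---+-------+-------
1  | Grace | 112583
3  | Bob   | 90644 
4  | Alice | 70920 
6  | Kate  | 73677 
8  | Grace | 72344 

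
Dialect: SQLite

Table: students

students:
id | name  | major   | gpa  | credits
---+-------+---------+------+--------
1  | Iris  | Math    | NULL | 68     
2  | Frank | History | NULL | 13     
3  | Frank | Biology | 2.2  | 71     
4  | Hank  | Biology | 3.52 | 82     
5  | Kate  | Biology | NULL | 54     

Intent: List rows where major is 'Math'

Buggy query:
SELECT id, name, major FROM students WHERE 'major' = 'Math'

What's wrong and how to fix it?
Bug: 'major' in single quotes is a string literal, not the column; the comparison is literal-vs-literal and never true

Fix: Reference the column as major without single quotes

Corrected query:
SELECT id, name, major FROM students WHERE major = 'Math'

Result:
id | name | major
---+------+------
1  | Iris | Math 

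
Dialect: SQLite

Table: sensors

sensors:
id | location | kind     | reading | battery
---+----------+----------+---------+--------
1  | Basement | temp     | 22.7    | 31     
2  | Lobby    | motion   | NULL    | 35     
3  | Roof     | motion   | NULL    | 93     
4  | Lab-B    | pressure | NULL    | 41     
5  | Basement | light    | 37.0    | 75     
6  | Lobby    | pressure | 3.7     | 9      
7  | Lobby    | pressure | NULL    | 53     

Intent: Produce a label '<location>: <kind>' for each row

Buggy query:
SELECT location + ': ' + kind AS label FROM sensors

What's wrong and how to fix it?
Bug: '+' is numeric addition; on text columns SQLite converts them to 0 instead of concatenating

Fix: Replace + with || to concatenate text

Corrected query:
SELECT location || ': ' || kind AS label FROM sensors

Result:
label          
---------------
Basement: temp 
Lobby: motion  
Roof: motion   
Lab-B: pressure
Basement: light
Lobby: pressure
Lobby: pressure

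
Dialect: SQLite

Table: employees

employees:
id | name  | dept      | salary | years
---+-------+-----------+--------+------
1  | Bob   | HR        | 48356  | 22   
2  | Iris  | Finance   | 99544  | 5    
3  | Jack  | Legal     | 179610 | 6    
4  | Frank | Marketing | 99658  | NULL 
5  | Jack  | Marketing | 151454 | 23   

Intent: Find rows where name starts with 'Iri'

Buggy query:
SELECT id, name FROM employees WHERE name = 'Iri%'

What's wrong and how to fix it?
Bug: Wildcards only work with LIKE; '=' treats '%' as a literal character

Fix: Use LIKE for wildcard pattern matching

Corrected query:
SELECT id, name FROM employees WHERE name LIKE 'Iri%'

Result:
id | name
---+-----
2  | Iris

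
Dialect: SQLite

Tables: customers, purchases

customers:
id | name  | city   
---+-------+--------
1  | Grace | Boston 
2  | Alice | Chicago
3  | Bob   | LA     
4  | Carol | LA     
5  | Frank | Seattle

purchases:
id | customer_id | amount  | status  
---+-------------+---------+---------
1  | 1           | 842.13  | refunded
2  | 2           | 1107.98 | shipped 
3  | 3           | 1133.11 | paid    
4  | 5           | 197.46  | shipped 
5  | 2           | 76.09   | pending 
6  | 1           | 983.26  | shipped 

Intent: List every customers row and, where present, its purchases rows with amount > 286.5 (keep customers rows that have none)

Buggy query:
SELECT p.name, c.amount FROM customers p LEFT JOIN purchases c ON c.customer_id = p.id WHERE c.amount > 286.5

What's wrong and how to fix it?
Bug: A WHERE condition on the right-hand table after LEFT JOIN drops unmatched parents

Fix: Move the right-table condition into the ON clause so unmatched parents are kept

Corrected query:
SELECT p.name, c.amount FROM customers p LEFT JOIN purchases c ON c.customer_id = p.id AND c.amount > 286.5

Result:
name  | amount 
------+--------
Grace | 842.13 
Grace | 983.26 
Alice | 1107.98
Bob   | 1133.11
Carol | NULL   
Frank | NULL   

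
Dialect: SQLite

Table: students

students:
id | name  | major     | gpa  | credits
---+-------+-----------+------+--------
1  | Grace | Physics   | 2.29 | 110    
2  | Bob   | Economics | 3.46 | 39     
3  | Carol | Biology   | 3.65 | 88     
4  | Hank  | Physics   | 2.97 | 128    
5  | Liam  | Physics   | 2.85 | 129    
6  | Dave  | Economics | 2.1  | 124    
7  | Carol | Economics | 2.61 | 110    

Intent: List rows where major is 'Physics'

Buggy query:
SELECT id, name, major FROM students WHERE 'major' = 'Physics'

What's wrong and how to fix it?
Bug: Single quotes denote string literals in SQL; the column name is being compared as a constant string

Fix: Remove the quotes around the column name (or use double quotes for an identifier)

Corrected query:
SELECT id, name, major FROM students WHERE major = 'Physics'

Result:
id | name  | major  
---+-------+--------
1  | Grace | Physics
4  | Hank  | Physics
5  | Liam  | Physics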